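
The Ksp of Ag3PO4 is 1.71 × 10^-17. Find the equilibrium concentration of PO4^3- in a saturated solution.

Ag3PO4(s) ⇌ 3 Ag^+(aq) + PO4^3-(aq)
Ksp = [Ag^+]^3[PO4^3-]
Let s = molar solubility. Then [Ag^+] = 3s and [PO4^3-] = s.
Substituting: Ksp = (3s)^3s = 27s^4
Solving, s = (1.71 × 10^-17/27)^(1/4) = 2.821 × 10^-5 M
[PO4^3-] = s = 2.82 x 10^-5 M

[PO4^3-] ≈ 2.82 x 10^-5 M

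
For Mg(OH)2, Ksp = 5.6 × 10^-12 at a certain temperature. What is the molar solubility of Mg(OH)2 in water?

Mg(OH)2(s) <=> Mg^2+ + 2 OH^-
Ksp = [Mg^2+][OH^-]^2
For each mole of Mg(OH)2 that dissolves: [Mg^2+] = s, [OH^-] = 2s.
So Ksp = s × (2s)^2 = 4s^3
s^3 = 5.6 × 10^-12 / 4, so s = 1.1 × 10^-4 M

1.1 × 10^-4 M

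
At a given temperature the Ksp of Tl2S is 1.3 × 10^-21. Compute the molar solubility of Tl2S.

s ≈ 6.9 × 10^-8 M

Tl2S(s) ⇌ 2 Tl^+ + S^2-
Ksp = [Tl^+]^2[S^2-]
With molar solubility s: [Tl^+] = 2s, [S^2-] = s.
Substituting: Ksp = (2s)^2s = 4s^3
Solving, s = (1.3 × 10^-21/4)^(1/3) = 6.9 × 10^-8 M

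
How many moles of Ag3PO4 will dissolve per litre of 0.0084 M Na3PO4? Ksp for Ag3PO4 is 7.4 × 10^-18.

Ag3PO4(s) <=> 3 Ag^+(aq) + PO4^3-(aq)
Ksp = [Ag^+]^3[PO4^3-]
Let s = moles of Ag3PO4 that dissolve per litre. [Ag^+] = 3s, [PO4^3-] = 0.0084 + s ≈ 0.0084 (Ksp is small, so little additional dissolves).
Ksp ≈ (3s)^3 × 0.0084
s = 3.2 x 10^-6 M
Check: s = 3.2 × 10^-6 ≪ 0.0084, so the approximation is valid.

s ≈ 3.2 × 10^-6 M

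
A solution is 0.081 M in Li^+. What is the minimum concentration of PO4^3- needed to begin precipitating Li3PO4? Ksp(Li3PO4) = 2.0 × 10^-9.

Li3PO4(s) ⇌ 3 Li^+ + PO4^3-
Ksp = [Li^+]^3[PO4^3-]
Precipitation begins when Q = Ksp. With [Li^+] = 0.081 M:
2.0 × 10^-9 = (0.081)^3 × [PO4^3-]
[PO4^3-] = (2.0 × 10^-9 / 5.31 × 10^-4) = 3.8 × 10^-6 M

[PO4^3-] ≈ 3.8 × 10^-6 M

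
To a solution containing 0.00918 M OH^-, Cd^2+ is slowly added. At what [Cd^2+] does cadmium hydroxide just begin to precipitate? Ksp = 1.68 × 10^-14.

[Cd^2+] ≈ 1.99e-10 M

Cd(OH)2(s) <=> Cd^2+(aq) + 2 OH^-(aq)
Ksp = [Cd^2+][OH^-]^2
Precipitation begins when Q = Ksp. With [OH^-] = 0.00918 M:
1.68 × 10^-14 = (0.00918)^2 × [Cd^2+]
[Cd^2+] = (1.68 × 10^-14 / 8.427 × 10^-5) = 1.99 x 10^-10 M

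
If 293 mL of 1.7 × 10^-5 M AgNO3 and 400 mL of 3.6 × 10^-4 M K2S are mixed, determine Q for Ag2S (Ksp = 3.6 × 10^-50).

1.1 x 10^-14

Total volume = 293 + 400 = 693 mL.
[Ag^+] = 1.7 × 10^-5 × (293/693) = 7.19 × 10^-6 M
[S^2-] = 3.6 x 10^-4 × (400/693) = 2.08 × 10^-4 M
Ag2S(s) ⇌ 2 Ag^+(aq) + S^2-(aq), so Q = [Ag^+]^2[S^2-]
Q = (7.19 x 10^-6)^2(2.08 × 10^-4) = 1.1 × 10^-14
Q > Ksp, so Ag2S will precipitate.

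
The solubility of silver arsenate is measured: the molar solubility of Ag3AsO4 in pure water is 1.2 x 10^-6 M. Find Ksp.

5.6 × 10^-23

Ag3AsO4(s) <=> 3 Ag^+ + AsO4^3-
For each mole of Ag3AsO4 that dissolves: [Ag^+] = 3s, [AsO4^3-] = s.
Ksp = [Ag^+]^3[AsO4^3-]
So Ksp = (3s)^3 × s = 27s^4
With s = 1.2 × 10^-6: Ksp = 5.6 × 10^-23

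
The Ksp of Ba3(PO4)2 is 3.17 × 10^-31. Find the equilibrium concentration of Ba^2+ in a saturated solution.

9.35 x 10^-7 M

Ba3(PO4)2(s) ⇌ 3 Ba^2+(aq) + 2 PO4^3-(aq)
Ksp = [Ba^2+]^3[PO4^3-]^2
Let s = molar solubility. Then [Ba^2+] = 3s and [PO4^3-] = 2s.
So Ksp = (3s)^3 × (2s)^2 = 108s^5
s = (3.17 × 10^-31 / 108)^(1/5) = 3.115 x 10^-7 M
[Ba^2+] = 3s = 9.35 x 10^-7 M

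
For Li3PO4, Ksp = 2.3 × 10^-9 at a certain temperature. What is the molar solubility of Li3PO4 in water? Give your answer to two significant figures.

s ≈ 3.0 x 10^-3 M

Li3PO4(s) ⇌ 3 Li^+ + PO4^3-
Ksp = [Li^+]^3[PO4^3-]
For each mole of Li3PO4 that dissolves: [Li^+] = 3s, [PO4^3-] = s.
So Ksp = (3s)^3 × s = 27s^4
s = (2.3 × 10^-9 / 27)^(1/4) = 3.0 × 10^-3 M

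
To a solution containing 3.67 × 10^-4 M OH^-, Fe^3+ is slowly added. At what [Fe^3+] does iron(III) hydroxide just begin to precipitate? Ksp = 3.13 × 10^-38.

[Fe^3+] = 6.33 × 10^-28 M

Fe(OH)3(s) ⇌ Fe^3+(aq) + 3 OH^-(aq)
Ksp = [Fe^3+][OH^-]^3
Precipitation begins when Q = Ksp. With [OH^-] = 3.67 × 10^-4 M:
3.13 × 10^-38 = (3.67 × 10^-4)^3 × [Fe^3+]
[Fe^3+] = (3.13 × 10^-38 / 4.943 x 10^-11) = 6.33 × 10^-28 M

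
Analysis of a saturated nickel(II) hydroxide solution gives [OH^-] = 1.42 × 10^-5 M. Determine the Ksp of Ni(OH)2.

Ni(OH)2(s) ⇌ Ni^2+(aq) + 2 OH^-(aq)
Stoichiometry gives [Ni^2+] = (1/2)[OH^-] = 7.100 x 10^-6 M.
Ksp = [Ni^2+][OH^-]^2
Ksp = 7.100 x 10^-6 × (1.42 × 10^-5)^2 = 1.43 x 10^-15

1.43 × 10^-15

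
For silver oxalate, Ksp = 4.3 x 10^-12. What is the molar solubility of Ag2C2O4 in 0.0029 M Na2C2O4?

1.9 × 10^-5 M

Ag2C2O4(s) ⇌ 2 Ag^+ + C2O4^2-
Ksp = [Ag^+]^2[C2O4^2-]
Let s = moles of Ag2C2O4 that dissolve per litre. [Ag^+] = 2s, [C2O4^2-] = 0.0029 + s ≈ 0.0029 (since C2O4^2- from Na2C2O4 dominates).
Ksp ≈ (2s)^2 × 0.0029
s = 1.9 × 10^-5 M
Check: s = 1.9 × 10^-5 ≪ 0.0029, so the approximation is valid.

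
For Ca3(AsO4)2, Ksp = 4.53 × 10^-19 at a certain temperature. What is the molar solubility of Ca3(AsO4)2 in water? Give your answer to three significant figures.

8.40 × 10^-5 M

Ca3(AsO4)2(s) ⇌ 3 Ca^2+ + 2 AsO4^3-
Ksp = [Ca^2+]^3[AsO4^3-]^2
For each mole of Ca3(AsO4)2 that dissolves: [Ca^2+] = 3s, [AsO4^3-] = 2s.
So Ksp = (3s)^3 × (2s)^2 = 108s^5
s^5 = 4.53 × 10^-19 / 108, so s = 8.40 x 10^-5 M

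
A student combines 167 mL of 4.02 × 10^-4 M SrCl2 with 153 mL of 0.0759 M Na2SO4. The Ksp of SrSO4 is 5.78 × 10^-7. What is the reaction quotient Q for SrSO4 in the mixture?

7.61 × 10^-6

Total volume = 167 + 153 = 320 mL.
[Sr^2+] = 4.02 x 10^-4 × (167/320) = 2.098 × 10^-4 M
[SO4^2-] = 7.59 × 10^-2 × (153/320) = 3.629 × 10^-2 M
SrSO4(s) <=> Sr^2+(aq) + SO4^2-(aq), so Q = [Sr^2+][SO4^2-]
Q = (2.098 × 10^-4)(3.629 × 10^-2) = 7.61 × 10^-6
Q > Ksp, so SrSO4 will precipitate.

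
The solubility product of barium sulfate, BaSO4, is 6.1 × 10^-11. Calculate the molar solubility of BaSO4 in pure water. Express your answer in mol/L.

7.8 × 10^-6 M

BaSO4(s) ⇌ Ba^2+(aq) + SO4^2-(aq)
Ksp = [Ba^2+][SO4^2-]
For each mole of BaSO4 that dissolves: [Ba^2+] = s, [SO4^2-] = s.
Ksp = s^2
s = √(6.1 × 10^-11) = 7.8 × 10^-6 M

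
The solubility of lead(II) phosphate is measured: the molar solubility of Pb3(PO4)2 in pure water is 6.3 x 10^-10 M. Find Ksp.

Pb3(PO4)2(s) ⇌ 3 Pb^2+(aq) + 2 PO4^3-(aq)
If s mol/L of Pb3(PO4)2 dissolves, [Pb^2+] = 3s and [PO4^3-] = 2s.
Ksp = [Pb^2+]^3[PO4^3-]^2
Substituting: Ksp = (3s)^3(2s)^2 = 108s^5
Ksp = 108 × (6.3 × 10^-10)^5 = 1.1 x 10^-44

Ksp = 1.1 x 10^-44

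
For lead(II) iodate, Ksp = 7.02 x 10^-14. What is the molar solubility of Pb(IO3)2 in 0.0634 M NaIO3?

s ≈ 1.75 x 10^-11 M

Pb(IO3)2(s) ⇌ Pb^2+(aq) + 2 IO3^-(aq)
Ksp = [Pb^2+][IO3^-]^2
If s mol/L dissolves here, [Pb^2+] = s, [IO3^-] = 0.0634 + 2s ≈ 0.0634 (Ksp is small, so little additional dissolves).
Ksp ≈ s × (0.0634)^2
s = 1.75 × 10^-11 M
Check: 2s = 3.5 x 10^-11 ≪ 0.0634, so the approximation is valid.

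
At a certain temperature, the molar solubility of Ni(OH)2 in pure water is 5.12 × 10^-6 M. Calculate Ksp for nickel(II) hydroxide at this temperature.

Ksp ≈ 5.37e-16

Ni(OH)2(s) ⇌ Ni^2+ + 2 OH^-
With molar solubility s: [Ni^2+] = s, [OH^-] = 2s.
Ksp = [Ni^2+][OH^-]^2
Ksp = s(2s)^2 = 4s^3
With s = 5.12 x 10^-6: Ksp = 5.37 × 10^-16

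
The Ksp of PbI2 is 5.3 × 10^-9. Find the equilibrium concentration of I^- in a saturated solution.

PbI2(s) <=> Pb^2+(aq) + 2 I^-(aq)
Ksp = [Pb^2+][I^-]^2
If s mol/L of PbI2 dissolves, [Pb^2+] = s and [I^-] = 2s.
Ksp = s(2s)^2 = 4s^3
Solving, s = (5.3 × 10^-9/4)^(1/3) = 1.10 x 10^-3 M
[I^-] = 2s = 2.2 × 10^-3 M

2.2e-3 M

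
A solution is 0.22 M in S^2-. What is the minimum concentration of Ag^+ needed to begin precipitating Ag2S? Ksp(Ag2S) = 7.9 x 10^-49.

1.9e-24 M

Ag2S(s) ⇌ 2 Ag^+(aq) + S^2-(aq)
Ksp = [Ag^+]^2[S^2-]
Precipitation begins when Q = Ksp. With [S^2-] = 0.22 M:
7.9 x 10^-49 = (0.22) × [Ag^+]^2
[Ag^+] = (7.9 x 10^-49 / 2.2 x 10^-1)^(1/2) = 1.9 × 10^-24 M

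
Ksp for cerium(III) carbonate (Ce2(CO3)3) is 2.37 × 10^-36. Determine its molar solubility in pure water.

Ce2(CO3)3(s) ⇌ 2 Ce^3+ + 3 CO3^2-
Ksp = [Ce^3+]^2[CO3^2-]^3
Let s = molar solubility. Then [Ce^3+] = 2s and [CO3^2-] = 3s.
Substituting: Ksp = (2s)^2(3s)^3 = 108s^5
s = (2.37 × 10^-36 / 108)^(1/5) = 2.94 × 10^-8 M

s = 2.94e-8 M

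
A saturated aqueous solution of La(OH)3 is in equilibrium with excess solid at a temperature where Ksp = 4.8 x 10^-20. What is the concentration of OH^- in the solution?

La(OH)3(s) <=> La^3+ + 3 OH^-
Ksp = [La^3+][OH^-]^3
With molar solubility s: [La^3+] = s, [OH^-] = 3s.
So Ksp = s × (3s)^3 = 27s^4
s = (4.8 x 10^-20 / 27)^(1/4) = 6.49 × 10^-6 M
[OH^-] = 3s = 1.9 x 10^-5 M

1.9 x 10^-5 M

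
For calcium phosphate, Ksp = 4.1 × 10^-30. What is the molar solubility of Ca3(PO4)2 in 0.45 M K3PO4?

9.1 × 10^-11 M

Ca3(PO4)2(s) ⇌ 3 Ca^2+(aq) + 2 PO4^3-(aq)
Ksp = [Ca^2+]^3[PO4^3-]^2
If s mol/L dissolves here, [Ca^2+] = 3s, [PO4^3-] = 0.45 + 2s ≈ 0.45 (common-ion effect: PO4^3- is already 0.45 M).
Ksp ≈ (3s)^3 × (0.45)^2
s = 9.1 × 10^-11 M
Check: 2s = 1.8 × 10^-10 ≪ 0.45, so the approximation is valid.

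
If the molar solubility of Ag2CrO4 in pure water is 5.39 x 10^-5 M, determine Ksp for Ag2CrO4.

Ag2CrO4(s) ⇌ 2 Ag^+(aq) + CrO4^2-(aq)
Let s = molar solubility. Then [Ag^+] = 2s and [CrO4^2-] = s.
Ksp = [Ag^+]^2[CrO4^2-]
So Ksp = (2s)^2 × s = 4s^3
Ksp = 4 × (5.39 x 10^-5)^3 = 6.26 × 10^-13

Ksp = 6.26 × 10^-13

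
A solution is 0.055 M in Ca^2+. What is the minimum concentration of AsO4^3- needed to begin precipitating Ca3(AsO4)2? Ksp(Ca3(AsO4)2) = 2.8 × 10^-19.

Ca3(AsO4)2(s) ⇌ 3 Ca^2+ + 2 AsO4^3-
Ksp = [Ca^2+]^3[AsO4^3-]^2
Precipitation begins when Q = Ksp. With [Ca^2+] = 0.055 M:
2.8 × 10^-19 = (0.055)^3 × [AsO4^3-]^2
[AsO4^3-] = (2.8 × 10^-19 / 1.66 × 10^-4)^(1/2) = 4.1 × 10^-8 M

[AsO4^3-] ≈ 4.1e-8 M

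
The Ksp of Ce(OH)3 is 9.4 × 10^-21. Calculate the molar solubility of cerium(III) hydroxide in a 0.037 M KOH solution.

Ce(OH)3(s) ⇌ Ce^3+ + 3 OH^-
Ksp = [Ce^3+][OH^-]^3
Let s = moles of Ce(OH)3 that dissolve per litre. [Ce^3+] = s, [OH^-] = 0.037 + 3s ≈ 0.037 (Ksp is small, so little additional dissolves).
Ksp ≈ s × (0.037)^3
s = 1.9 × 10^-16 M
Check: 3s = 5.6 × 10^-16 ≪ 0.037, so the approximation is valid.

s ≈ 1.9e-16 M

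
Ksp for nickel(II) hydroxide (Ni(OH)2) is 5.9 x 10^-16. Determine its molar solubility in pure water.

Ni(OH)2(s) <=> Ni^2+(aq) + 2 OH^-(aq)
Ksp = [Ni^2+][OH^-]^2
If s mol/L of Ni(OH)2 dissolves, [Ni^2+] = s and [OH^-] = 2s.
Substituting: Ksp = s(2s)^2 = 4s^3
s^3 = 5.9 x 10^-16 / 4, so s = 5.3 x 10^-6 M

s = 5.3 × 10^-6 M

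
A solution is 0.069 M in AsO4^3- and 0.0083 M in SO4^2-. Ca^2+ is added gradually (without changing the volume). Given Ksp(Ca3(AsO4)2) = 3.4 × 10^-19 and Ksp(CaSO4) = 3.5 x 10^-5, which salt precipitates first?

Precipitation of each salt starts when its ion product equals its Ksp.
For Ca3(AsO4)2: 3.4 × 10^-19 = (0.069)^2 × [Ca^2+]^3  ⇒  [Ca^2+] = 4.1 × 10^-6 M.
For CaSO4: 3.5 x 10^-5 = 0.0083 × [Ca^2+]  ⇒  [Ca^2+] = 4.2 × 10^-3 M.
The salt with the lower threshold [Ca^2+] precipitates first: Ca3(AsO4)2.

Ca3(AsO4)2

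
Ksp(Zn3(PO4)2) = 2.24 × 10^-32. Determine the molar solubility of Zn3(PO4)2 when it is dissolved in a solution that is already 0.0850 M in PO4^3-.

4.86 × 10^-11 M

Zn3(PO4)2(s) ⇌ 3 Zn^2+(aq) + 2 PO4^3-(aq)
Ksp = [Zn^2+]^3[PO4^3-]^2
Let s be the molar solubility in this solution. [Zn^2+] = 3s, [PO4^3-] = 0.0850 + 2s ≈ 0.0850 (since the PO4^3- already present dominates).
Ksp ≈ (3s)^3 × (0.0850)^2
s = 4.86 × 10^-11 M
Check: 2s = 9.7 × 10^-11 ≪ 0.0850, so the approximation is valid.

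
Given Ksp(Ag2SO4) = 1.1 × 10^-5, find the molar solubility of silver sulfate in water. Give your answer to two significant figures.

Ag2SO4(s) ⇌ 2 Ag^+(aq) + SO4^2-(aq)
Ksp = [Ag^+]^2[SO4^2-]
Let s = molar solubility. Then [Ag^+] = 2s and [SO4^2-] = s.
So Ksp = (2s)^2 × s = 4s^3
s = (1.1 × 10^-5 / 4)^(1/3) = 1.4 x 10^-2 M

s ≈ 1.4 × 10^-2 M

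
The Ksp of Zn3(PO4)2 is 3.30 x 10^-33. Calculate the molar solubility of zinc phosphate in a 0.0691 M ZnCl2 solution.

Zn3(PO4)2(s) ⇌ 3 Zn^2+ + 2 PO4^3-
Ksp = [Zn^2+]^3[PO4^3-]^2
Let s = moles of Zn3(PO4)2 that dissolve per litre. [Zn^2+] = 0.0691 + 3s ≈ 0.0691, [PO4^3-] = 2s (Ksp is small, so little additional dissolves).
Ksp ≈ (0.0691)^3 × (2s)^2
s = 1.58 × 10^-15 M
Check: 3s = 4.7 × 10^-15 ≪ 0.0691, so the approximation is valid.

s ≈ 1.58 x 10^-15 M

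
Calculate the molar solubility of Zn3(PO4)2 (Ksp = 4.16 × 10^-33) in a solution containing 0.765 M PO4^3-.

Zn3(PO4)2(s) ⇌ 3 Zn^2+(aq) + 2 PO4^3-(aq)
Ksp = [Zn^2+]^3[PO4^3-]^2
Let s = moles of Zn3(PO4)2 that dissolve per litre. [Zn^2+] = 3s, [PO4^3-] = 0.765 + 2s ≈ 0.765 (Ksp is small, so little additional dissolves).
Ksp ≈ (3s)^3 × (0.765)^2
s = 6.41 x 10^-12 M
Check: 2s = 1.3 x 10^-11 ≪ 0.765, so the approximation is valid.

s = 6.41 × 10^-12 M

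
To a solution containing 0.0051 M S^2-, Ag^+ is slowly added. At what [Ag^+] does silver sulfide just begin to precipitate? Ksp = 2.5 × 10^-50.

Ag2S(s) ⇌ 2 Ag^+(aq) + S^2-(aq)
Ksp = [Ag^+]^2[S^2-]
Precipitation begins when Q = Ksp. With [S^2-] = 0.0051 M:
2.5 × 10^-50 = (0.0051) × [Ag^+]^2
[Ag^+] = (2.5 × 10^-50 / 5.1 × 10^-3)^(1/2) = 2.2 × 10^-24 M

2.2e-24 M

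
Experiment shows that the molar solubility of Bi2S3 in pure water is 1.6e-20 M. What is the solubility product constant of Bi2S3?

Bi2S3(s) ⇌ 2 Bi^3+ + 3 S^2-
If s mol/L of Bi2S3 dissolves, [Bi^3+] = 2s and [S^2-] = 3s.
Ksp = [Bi^3+]^2[S^2-]^3
So Ksp = (2s)^2 × (3s)^3 = 108s^5
With s = 1.6 x 10^-20: Ksp = 1.1 × 10^-97

1.1 × 10^-97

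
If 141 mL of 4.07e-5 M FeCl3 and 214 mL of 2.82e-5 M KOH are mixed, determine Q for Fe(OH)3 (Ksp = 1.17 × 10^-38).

Total volume = 141 + 214 = 355 mL.
[Fe^3+] = 4.07 × 10^-5 × (141/355) = 1.617 × 10^-5 M
[OH^-] = 2.82 × 10^-5 × (214/355) = 1.700 x 10^-5 M
Fe(OH)3(s) <=> Fe^3+(aq) + 3 OH^-(aq), so Q = [Fe^3+][OH^-]^3
Q = (1.617 × 10^-5)(1.700 x 10^-5)^3 = 7.94 x 10^-20
Q > Ksp, so Fe(OH)3 will precipitate.

Q = 7.94e-20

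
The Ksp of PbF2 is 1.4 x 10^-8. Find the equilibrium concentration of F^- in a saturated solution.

PbF2(s) <=> Pb^2+(aq) + 2 F^-(aq)
Ksp = [Pb^2+][F^-]^2
With molar solubility s: [Pb^2+] = s, [F^-] = 2s.
Ksp = s(2s)^2 = 4s^3
s = (1.4 x 10^-8 / 4)^(1/3) = 1.52 × 10^-3 M
[F^-] = 2s = 3.0 × 10^-3 M

3.0e-3 M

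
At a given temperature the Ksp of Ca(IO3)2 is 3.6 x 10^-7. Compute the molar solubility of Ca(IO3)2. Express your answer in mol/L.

Ca(IO3)2(s) <=> Ca^2+(aq) + 2 IO3^-(aq)
Ksp = [Ca^2+][IO3^-]^2
With molar solubility s: [Ca^2+] = s, [IO3^-] = 2s.
So Ksp = s × (2s)^2 = 4s^3
Solving, s = (3.6 x 10^-7/4)^(1/3) = 4.5 x 10^-3 M

4.5e-3 M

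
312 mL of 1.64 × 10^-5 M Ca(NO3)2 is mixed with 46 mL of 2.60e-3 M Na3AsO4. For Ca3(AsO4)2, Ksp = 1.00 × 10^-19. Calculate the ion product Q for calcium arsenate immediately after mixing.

Total volume = 312 + 46 = 358 mL.
[Ca^2+] = 1.64 x 10^-5 × (312/358) = 1.429 × 10^-5 M
[AsO4^3-] = 2.60 × 10^-3 × (46/358) = 3.341 x 10^-4 M
Ca3(AsO4)2(s) ⇌ 3 Ca^2+(aq) + 2 AsO4^3-(aq), so Q = [Ca^2+]^3[AsO4^3-]^2
Q = (1.429 × 10^-5)^3(3.341 x 10^-4)^2 = 3.26 × 10^-22
Q < Ksp, so no precipitate of Ca3(AsO4)2 forms.

3.26 × 10^-22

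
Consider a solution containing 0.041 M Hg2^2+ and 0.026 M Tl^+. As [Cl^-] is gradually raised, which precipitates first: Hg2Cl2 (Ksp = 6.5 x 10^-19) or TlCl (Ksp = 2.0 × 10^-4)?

Hg2Cl2

Each salt begins to precipitate when Q = Ksp, i.e. when [Cl^-] reaches its threshold.
For Hg2Cl2: 6.5 x 10^-19 = 0.041 × [Cl^-]^2  ⇒  [Cl^-] = 4.0 × 10^-9 M.
For TlCl: 2.0 × 10^-4 = 0.026 × [Cl^-]  ⇒  [Cl^-] = 7.7 x 10^-3 M.
The salt with the lower threshold [Cl^-] precipitates first: Hg2Cl2.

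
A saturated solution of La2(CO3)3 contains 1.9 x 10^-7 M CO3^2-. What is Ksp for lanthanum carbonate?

1.1e-34

La2(CO3)3(s) <=> 2 La^3+ + 3 CO3^2-
Stoichiometry gives [La^3+] = (2/3)[CO3^2-] = 1.27 x 10^-7 M.
Ksp = [La^3+]^2[CO3^2-]^3
Ksp = (1.27 x 10^-7)^2 × (1.9 × 10^-7)^3 = 1.1 × 10^-34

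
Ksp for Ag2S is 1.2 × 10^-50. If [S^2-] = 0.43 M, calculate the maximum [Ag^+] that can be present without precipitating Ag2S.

Ag2S(s) ⇌ 2 Ag^+(aq) + S^2-(aq)
Ksp = [Ag^+]^2[S^2-]
Precipitation begins when Q = Ksp. With [S^2-] = 0.43 M:
1.2 × 10^-50 = (0.43) × [Ag^+]^2
[Ag^+] = (1.2 × 10^-50 / 4.3 × 10^-1)^(1/2) = 1.7 x 10^-25 M

1.7e-25 M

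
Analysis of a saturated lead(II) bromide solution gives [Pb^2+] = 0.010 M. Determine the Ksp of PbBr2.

Ksp ≈ 4.0 × 10^-6

PbBr2(s) ⇌ Pb^2+(aq) + 2 Br^-(aq)
Stoichiometry gives [Br^-] = (2/1)[Pb^2+] = 2.00 × 10^-2 M.
Ksp = [Pb^2+][Br^-]^2
Ksp = 1.0 x 10^-2 × (2.00 × 10^-2)^2 = 4.0 x 10^-6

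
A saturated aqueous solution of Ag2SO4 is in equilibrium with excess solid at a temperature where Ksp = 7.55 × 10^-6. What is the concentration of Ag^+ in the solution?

2.47 × 10^-2 M

Ag2SO4(s) ⇌ 2 Ag^+(aq) + SO4^2-(aq)
Ksp = [Ag^+]^2[SO4^2-]
Let s = molar solubility. Then [Ag^+] = 2s and [SO4^2-] = s.
Ksp = (2s)^2s = 4s^3
s = (7.55 × 10^-6 / 4)^(1/3) = 1.236 × 10^-2 M
[Ag^+] = 2s = 2.47 x 10^-2 M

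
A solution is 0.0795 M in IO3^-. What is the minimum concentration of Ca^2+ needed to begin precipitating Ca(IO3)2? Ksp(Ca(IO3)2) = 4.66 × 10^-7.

[Ca^2+] ≈ 7.37e-5 M

Ca(IO3)2(s) ⇌ Ca^2+ + 2 IO3^-
Ksp = [Ca^2+][IO3^-]^2
Precipitation begins when Q = Ksp. With [IO3^-] = 0.0795 M:
4.66 × 10^-7 = (0.0795)^2 × [Ca^2+]
[Ca^2+] = (4.66 × 10^-7 / 6.320 × 10^-3) = 7.37 × 10^-5 M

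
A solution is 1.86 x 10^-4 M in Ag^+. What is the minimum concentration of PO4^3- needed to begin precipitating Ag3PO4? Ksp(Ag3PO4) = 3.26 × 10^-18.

[PO4^3-] ≈ 5.07 × 10^-7 M

Ag3PO4(s) ⇌ 3 Ag^+(aq) + PO4^3-(aq)
Ksp = [Ag^+]^3[PO4^3-]
Precipitation begins when Q = Ksp. With [Ag^+] = 1.86 x 10^-4 M:
3.26 × 10^-18 = (1.86 x 10^-4)^3 × [PO4^3-]
[PO4^3-] = (3.26 × 10^-18 / 6.435 × 10^-12) = 5.07 × 10^-7 M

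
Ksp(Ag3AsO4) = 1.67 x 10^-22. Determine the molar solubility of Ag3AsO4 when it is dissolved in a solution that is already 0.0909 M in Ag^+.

s ≈ 2.22e-19 M

Ag3AsO4(s) <=> 3 Ag^+ + AsO4^3-
Ksp = [Ag^+]^3[AsO4^3-]
Let s = moles of Ag3AsO4 that dissolve per litre. [Ag^+] = 0.0909 + 3s ≈ 0.0909, [AsO4^3-] = s (common-ion effect: Ag^+ is already 0.0909 M).
Ksp ≈ (0.0909)^3 × s
s = 2.22 x 10^-19 M
Check: 3s = 6.7 × 10^-19 ≪ 0.0909, so the approximation is valid.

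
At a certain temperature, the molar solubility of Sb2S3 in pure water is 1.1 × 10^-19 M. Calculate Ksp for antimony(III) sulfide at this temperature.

1.7 × 10^-93

Sb2S3(s) ⇌ 2 Sb^3+ + 3 S^2-
For each mole of Sb2S3 that dissolves: [Sb^3+] = 2s, [S^2-] = 3s.
Ksp = [Sb^3+]^2[S^2-]^3
So Ksp = (2s)^2 × (3s)^3 = 108s^5
Ksp = 108 × (1.1 × 10^-19)^5 = 1.7 x 10^-93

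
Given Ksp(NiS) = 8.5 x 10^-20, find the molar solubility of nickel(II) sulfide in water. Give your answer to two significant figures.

s = 2.9 x 10^-10 M

NiS(s) ⇌ Ni^2+(aq) + S^2-(aq)
Ksp = [Ni^2+][S^2-]
If s mol/L of NiS dissolves, [Ni^2+] = s and [S^2-] = s.
Ksp = s^2
s = (8.5 x 10^-20)^(1/2) = 2.9 × 10^-10 M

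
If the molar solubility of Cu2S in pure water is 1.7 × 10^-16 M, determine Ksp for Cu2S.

2.0 × 10^-47

Cu2S(s) ⇌ 2 Cu^+ + S^2-
With molar solubility s: [Cu^+] = 2s, [S^2-] = s.
Ksp = [Cu^+]^2[S^2-]
Ksp = (2s)^2s = 4s^3
With s = 1.7 × 10^-16: Ksp = 2.0 × 10^-47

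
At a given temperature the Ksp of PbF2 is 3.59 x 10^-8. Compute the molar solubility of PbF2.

2.08 × 10^-3 M

PbF2(s) ⇌ Pb^2+ + 2 F^-
Ksp = [Pb^2+][F^-]^2
With molar solubility s: [Pb^2+] = s, [F^-] = 2s.
Ksp = s(2s)^2 = 4s^3
Solving, s = (3.59 x 10^-8/4)^(1/3) = 2.08 × 10^-3 M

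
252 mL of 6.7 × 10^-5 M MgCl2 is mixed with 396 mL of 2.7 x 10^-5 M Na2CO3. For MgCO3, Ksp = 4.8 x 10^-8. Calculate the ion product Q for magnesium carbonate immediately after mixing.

Q = 4.3 × 10^-10

Total volume = 252 + 396 = 648 mL.
[Mg^2+] = 6.7 × 10^-5 × (252/648) = 2.61 × 10^-5 M
[CO3^2-] = 2.7 × 10^-5 × (396/648) = 1.65 × 10^-5 M
MgCO3(s) ⇌ Mg^2+(aq) + CO3^2-(aq), so Q = [Mg^2+][CO3^2-]
Q = (2.61 × 10^-5)(1.65 x 10^-5) = 4.3 x 10^-10
Q < Ksp, so no precipitate of MgCO3 forms.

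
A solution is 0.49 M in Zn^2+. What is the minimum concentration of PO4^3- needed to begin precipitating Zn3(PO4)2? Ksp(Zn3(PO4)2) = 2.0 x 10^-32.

[PO4^3-] = 4.1e-16 M

Zn3(PO4)2(s) <=> 3 Zn^2+ + 2 PO4^3-
Ksp = [Zn^2+]^3[PO4^3-]^2
Precipitation begins when Q = Ksp. With [Zn^2+] = 0.49 M:
2.0 x 10^-32 = (0.49)^3 × [PO4^3-]^2
[PO4^3-] = (2.0 x 10^-32 / 1.18 x 10^-1)^(1/2) = 4.1 x 10^-16 M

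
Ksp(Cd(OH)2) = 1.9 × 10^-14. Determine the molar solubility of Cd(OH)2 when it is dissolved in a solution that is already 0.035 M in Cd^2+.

3.7 x 10^-7 M

Cd(OH)2(s) <=> Cd^2+(aq) + 2 OH^-(aq)
Ksp = [Cd^2+][OH^-]^2
Let s = moles of Cd(OH)2 that dissolve per litre. [Cd^2+] = 0.035 + s ≈ 0.035, [OH^-] = 2s (Ksp is small, so little additional dissolves).
Ksp ≈ 0.035 × (2s)^2
s = 3.7 × 10^-7 M
Check: s = 3.7 x 10^-7 ≪ 0.035, so the approximation is valid.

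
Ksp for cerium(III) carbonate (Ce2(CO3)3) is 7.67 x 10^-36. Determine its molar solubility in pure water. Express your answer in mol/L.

s ≈ 3.72 x 10^-8 M

Ce2(CO3)3(s) <=> 2 Ce^3+ + 3 CO3^2-
Ksp = [Ce^3+]^2[CO3^2-]^3
For each mole of Ce2(CO3)3 that dissolves: [Ce^3+] = 2s, [CO3^2-] = 3s.
Ksp = (2s)^2(3s)^3 = 108s^5
Solving, s = (7.67 x 10^-36/108)^(1/5) = 3.72 × 10^-8 M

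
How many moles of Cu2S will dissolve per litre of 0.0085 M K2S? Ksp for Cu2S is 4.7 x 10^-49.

s ≈ 3.7 × 10^-24 M

Cu2S(s) ⇌ 2 Cu^+ + S^2-
Ksp = [Cu^+]^2[S^2-]
If s mol/L dissolves here, [Cu^+] = 2s, [S^2-] = 0.0085 + s ≈ 0.0085 (since S^2- from K2S dominates).
Ksp ≈ (2s)^2 × 0.0085
s = 3.7 × 10^-24 M
Check: s = 3.7 × 10^-24 ≪ 0.0085, so the approximation is valid.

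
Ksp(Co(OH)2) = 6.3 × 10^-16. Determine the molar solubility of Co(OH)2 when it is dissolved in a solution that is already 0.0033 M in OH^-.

s ≈ 5.8 × 10^-11 M

Co(OH)2(s) ⇌ Co^2+ + 2 OH^-
Ksp = [Co^2+][OH^-]^2
Let s = moles of Co(OH)2 that dissolve per litre. [Co^2+] = s, [OH^-] = 0.0033 + 2s ≈ 0.0033 (common-ion effect: OH^- is already 0.0033 M).
Ksp ≈ s × (0.0033)^2
s = 5.8 x 10^-11 M
Check: 2s = 1.2 × 10^-10 ≪ 0.0033, so the approximation is valid.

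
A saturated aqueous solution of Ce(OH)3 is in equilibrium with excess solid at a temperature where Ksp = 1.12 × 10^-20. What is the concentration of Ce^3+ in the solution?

[Ce^3+] ≈ 4.51 × 10^-6 M

Ce(OH)3(s) ⇌ Ce^3+(aq) + 3 OH^-(aq)
Ksp = [Ce^3+][OH^-]^3
If s mol/L of Ce(OH)3 dissolves, [Ce^3+] = s and [OH^-] = 3s.
Ksp = s(3s)^3 = 27s^4
Solving, s = (1.12 × 10^-20/27)^(1/4) = 4.513 x 10^-6 M
[Ce^3+] = s = 4.51 × 10^-6 M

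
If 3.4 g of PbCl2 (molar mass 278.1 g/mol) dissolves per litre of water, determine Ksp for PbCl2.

Molar solubility s = (3.4 g/L) / (278.1 g/mol) = 1.22 × 10^-2 M.
PbCl2(s) ⇌ Pb^2+(aq) + 2 Cl^-(aq)
For each mole of PbCl2 that dissolves: [Pb^2+] = s, [Cl^-] = 2s.
Ksp = [Pb^2+][Cl^-]^2
Ksp = s(2s)^2 = 4s^3
With s = 1.22 × 10^-2: Ksp = 7.3 x 10^-6

Ksp = 7.3 × 10^-6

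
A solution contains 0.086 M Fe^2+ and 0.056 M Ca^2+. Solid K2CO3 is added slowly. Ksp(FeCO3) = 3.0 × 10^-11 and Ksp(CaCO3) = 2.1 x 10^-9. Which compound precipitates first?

Each salt begins to precipitate when Q = Ksp, i.e. when [CO3^2-] reaches its threshold.
For FeCO3: 3.0 × 10^-11 = 0.086 × [CO3^2-]  ⇒  [CO3^2-] = 3.5 × 10^-10 M.
For CaCO3: 2.1 x 10^-9 = 0.056 × [CO3^2-]  ⇒  [CO3^2-] = 3.8 x 10^-8 M.
The salt with the lower threshold [CO3^2-] precipitates first: FeCO3.

FeCO3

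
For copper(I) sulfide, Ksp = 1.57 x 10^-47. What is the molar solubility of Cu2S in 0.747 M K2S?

Cu2S(s) ⇌ 2 Cu^+(aq) + S^2-(aq)
Ksp = [Cu^+]^2[S^2-]
Let s = moles of Cu2S that dissolve per litre. [Cu^+] = 2s, [S^2-] = 0.747 + s ≈ 0.747 (since S^2- from K2S dominates).
Ksp ≈ (2s)^2 × 0.747
s = 2.29 × 10^-24 M
Check: s = 2.3 × 10^-24 ≪ 0.747, so the approximation is valid.

s ≈ 2.29 x 10^-24 M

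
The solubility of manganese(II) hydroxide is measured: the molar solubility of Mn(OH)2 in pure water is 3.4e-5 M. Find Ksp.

1.6 × 10^-13

Mn(OH)2(s) ⇌ Mn^2+(aq) + 2 OH^-(aq)
With molar solubility s: [Mn^2+] = s, [OH^-] = 2s.
Ksp = [Mn^2+][OH^-]^2
Ksp = s(2s)^2 = 4s^3
Ksp = 4 × (3.4 x 10^-5)^3 = 1.6 x 10^-13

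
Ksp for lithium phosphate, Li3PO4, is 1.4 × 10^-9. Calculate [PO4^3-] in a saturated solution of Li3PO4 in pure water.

[PO4^3-] ≈ 2.7 x 10^-3 M

Li3PO4(s) <=> 3 Li^+ + PO4^3-
Ksp = [Li^+]^3[PO4^3-]
For each mole of Li3PO4 that dissolves: [Li^+] = 3s, [PO4^3-] = s.
Ksp = (3s)^3s = 27s^4
s = (1.4 × 10^-9 / 27)^(1/4) = 2.68 x 10^-3 M
[PO4^3-] = s = 2.7 x 10^-3 M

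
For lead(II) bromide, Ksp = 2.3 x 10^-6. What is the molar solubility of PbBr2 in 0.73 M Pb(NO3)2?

PbBr2(s) ⇌ Pb^2+(aq) + 2 Br^-(aq)
Ksp = [Pb^2+][Br^-]^2
Let s be the molar solubility in this solution. [Pb^2+] = 0.73 + s ≈ 0.73, [Br^-] = 2s (since Pb^2+ from Pb(NO3)2 dominates).
Ksp ≈ 0.73 × (2s)^2
s = 8.9 × 10^-4 M
Check: s = 8.9 × 10^-4 ≪ 0.73, so the approximation is valid.

s = 8.9e-4 M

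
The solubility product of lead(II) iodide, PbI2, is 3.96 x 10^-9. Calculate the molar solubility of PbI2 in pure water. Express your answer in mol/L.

s = 9.97e-4 M

PbI2(s) <=> Pb^2+ + 2 I^-
Ksp = [Pb^2+][I^-]^2
For each mole of PbI2 that dissolves: [Pb^2+] = s, [I^-] = 2s.
Substituting: Ksp = s(2s)^2 = 4s^3
s^3 = 3.96 x 10^-9 / 4, so s = 9.97 × 10^-4 M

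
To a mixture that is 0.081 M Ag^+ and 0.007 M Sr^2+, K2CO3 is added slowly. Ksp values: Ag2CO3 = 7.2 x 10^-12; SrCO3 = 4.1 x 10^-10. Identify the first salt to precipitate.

Ag2CO3

Precipitation of each salt starts when its ion product equals its Ksp.
For Ag2CO3: 7.2 x 10^-12 = (0.081)^2 × [CO3^2-]  ⇒  [CO3^2-] = 1.1 × 10^-9 M.
For SrCO3: 4.1 x 10^-10 = 0.007 × [CO3^2-]  ⇒  [CO3^2-] = 5.9 × 10^-8 M.
The salt with the lower threshold [CO3^2-] precipitates first: Ag2CO3.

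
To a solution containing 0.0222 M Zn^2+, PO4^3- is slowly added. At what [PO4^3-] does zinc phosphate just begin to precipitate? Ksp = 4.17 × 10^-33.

1.95 × 10^-14 M

Zn3(PO4)2(s) <=> 3 Zn^2+(aq) + 2 PO4^3-(aq)
Ksp = [Zn^2+]^3[PO4^3-]^2
Precipitation begins when Q = Ksp. With [Zn^2+] = 0.0222 M:
4.17 × 10^-33 = (0.0222)^3 × [PO4^3-]^2
[PO4^3-] = (4.17 × 10^-33 / 1.094 × 10^-5)^(1/2) = 1.95 × 10^-14 M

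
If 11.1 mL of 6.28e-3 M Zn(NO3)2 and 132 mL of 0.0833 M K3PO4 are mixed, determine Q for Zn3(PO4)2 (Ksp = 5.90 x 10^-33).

Total volume = 11.1 + 132 = 143.1 mL.
[Zn^2+] = 6.28 × 10^-3 × (11.1/143.1) = 4.871 × 10^-4 M
[PO4^3-] = 8.33 × 10^-2 × (132/143.1) = 7.684 × 10^-2 M
Zn3(PO4)2(s) <=> 3 Zn^2+ + 2 PO4^3-, so Q = [Zn^2+]^3[PO4^3-]^2
Q = (4.871 x 10^-4)^3(7.684 x 10^-2)^2 = 6.82 x 10^-13
Q > Ksp, so Zn3(PO4)2 will precipitate.

Q ≈ 6.82 x 10^-13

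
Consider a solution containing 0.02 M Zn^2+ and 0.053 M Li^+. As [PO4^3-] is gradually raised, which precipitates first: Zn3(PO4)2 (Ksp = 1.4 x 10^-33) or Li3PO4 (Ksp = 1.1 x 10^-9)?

Each salt begins to precipitate when Q = Ksp, i.e. when [PO4^3-] reaches its threshold.
For Zn3(PO4)2: 1.4 x 10^-33 = (0.02)^3 × [PO4^3-]^2  ⇒  [PO4^3-] = 1.3 x 10^-14 M.
For Li3PO4: 1.1 x 10^-9 = (0.053)^3 × [PO4^3-]  ⇒  [PO4^3-] = 7.4 × 10^-6 M.
The salt with the lower threshold [PO4^3-] precipitates first: Zn3(PO4)2.

Zn3(PO4)2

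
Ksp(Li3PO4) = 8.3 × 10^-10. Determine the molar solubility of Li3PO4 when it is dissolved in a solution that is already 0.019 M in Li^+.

1.2 × 10^-4 M

Li3PO4(s) ⇌ 3 Li^+(aq) + PO4^3-(aq)
Ksp = [Li^+]^3[PO4^3-]
Let s be the molar solubility in this solution. [Li^+] = 0.019 + 3s ≈ 0.019, [PO4^3-] = s (common-ion effect: Li^+ is already 0.019 M).
Ksp ≈ (0.019)^3 × s
s = 1.2 × 10^-4 M
Check: 3s = 3.6 × 10^-4 ≪ 0.019, so the approximation is valid.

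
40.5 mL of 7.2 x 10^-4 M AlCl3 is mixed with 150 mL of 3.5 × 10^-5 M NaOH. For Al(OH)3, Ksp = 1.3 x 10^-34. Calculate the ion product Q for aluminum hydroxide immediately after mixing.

Total volume = 40.5 + 150 = 190.5 mL.
[Al^3+] = 7.2 × 10^-4 × (40.5/190.5) = 1.53 x 10^-4 M
[OH^-] = 3.5 × 10^-5 × (150/190.5) = 2.76 × 10^-5 M
Al(OH)3(s) ⇌ Al^3+ + 3 OH^-, so Q = [Al^3+][OH^-]^3
Q = (1.53 × 10^-4)(2.76 × 10^-5)^3 = 3.2 x 10^-18
Q > Ksp, so Al(OH)3 will precipitate.

Q ≈ 3.2 × 10^-18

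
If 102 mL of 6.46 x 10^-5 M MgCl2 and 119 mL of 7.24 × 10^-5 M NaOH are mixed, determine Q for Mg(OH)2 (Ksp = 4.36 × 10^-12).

Total volume = 102 + 119 = 221 mL.
[Mg^2+] = 6.46 × 10^-5 × (102/221) = 2.982 × 10^-5 M
[OH^-] = 7.24 × 10^-5 × (119/221) = 3.898 × 10^-5 M
Mg(OH)2(s) ⇌ Mg^2+(aq) + 2 OH^-(aq), so Q = [Mg^2+][OH^-]^2
Q = (2.982 x 10^-5)(3.898 × 10^-5)^2 = 4.53 × 10^-14
Q < Ksp, so no precipitate of Mg(OH)2 forms.

Q ≈ 4.53e-14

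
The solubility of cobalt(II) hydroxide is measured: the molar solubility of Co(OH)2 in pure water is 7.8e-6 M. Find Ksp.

1.9 x 10^-15

Co(OH)2(s) ⇌ Co^2+ + 2 OH^-
For each mole of Co(OH)2 that dissolves: [Co^2+] = s, [OH^-] = 2s.
Ksp = [Co^2+][OH^-]^2
So Ksp = s × (2s)^2 = 4s^3
Ksp = 4 × (7.8 × 10^-6)^3 = 1.9 × 10^-15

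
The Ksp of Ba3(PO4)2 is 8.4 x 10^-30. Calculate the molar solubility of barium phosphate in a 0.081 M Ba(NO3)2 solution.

Ba3(PO4)2(s) ⇌ 3 Ba^2+ + 2 PO4^3-
Ksp = [Ba^2+]^3[PO4^3-]^2
Let s be the molar solubility in this solution. [Ba^2+] = 0.081 + 3s ≈ 0.081, [PO4^3-] = 2s (Ksp is small, so little additional dissolves).
Ksp ≈ (0.081)^3 × (2s)^2
s = 6.3 x 10^-14 M
Check: 3s = 1.9 × 10^-13 ≪ 0.081, so the approximation is valid.

s ≈ 6.3 × 10^-14 M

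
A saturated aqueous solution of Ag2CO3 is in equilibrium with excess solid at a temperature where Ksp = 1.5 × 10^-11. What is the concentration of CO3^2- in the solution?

Ag2CO3(s) ⇌ 2 Ag^+ + CO3^2-
Ksp = [Ag^+]^2[CO3^2-]
With molar solubility s: [Ag^+] = 2s, [CO3^2-] = s.
So Ksp = (2s)^2 × s = 4s^3
Solving, s = (1.5 × 10^-11/4)^(1/3) = 1.55 x 10^-4 M
[CO3^2-] = s = 1.6 x 10^-4 M

1.6 × 10^-4 M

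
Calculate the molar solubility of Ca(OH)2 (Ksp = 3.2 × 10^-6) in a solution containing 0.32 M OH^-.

3.1 × 10^-5 M

Ca(OH)2(s) <=> Ca^2+(aq) + 2 OH^-(aq)
Ksp = [Ca^2+][OH^-]^2
Let s be the molar solubility in this solution. [Ca^2+] = s, [OH^-] = 0.32 + 2s ≈ 0.32 (Ksp is small, so little additional dissolves).
Ksp ≈ s × (0.32)^2
s = 3.1 × 10^-5 M
Check: 2s = 6.3 x 10^-5 ≪ 0.32, so the approximation is valid.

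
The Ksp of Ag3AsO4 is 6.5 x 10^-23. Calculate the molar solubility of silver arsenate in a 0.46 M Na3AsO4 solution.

Ag3AsO4(s) <=> 3 Ag^+(aq) + AsO4^3-(aq)
Ksp = [Ag^+]^3[AsO4^3-]
Let s be the molar solubility in this solution. [Ag^+] = 3s, [AsO4^3-] = 0.46 + s ≈ 0.46 (common-ion effect: AsO4^3- is already 0.46 M).
Ksp ≈ (3s)^3 × 0.46
s = 1.7 × 10^-8 M
Check: s = 1.7 x 10^-8 ≪ 0.46, so the approximation is valid.

1.7 × 10^-8 M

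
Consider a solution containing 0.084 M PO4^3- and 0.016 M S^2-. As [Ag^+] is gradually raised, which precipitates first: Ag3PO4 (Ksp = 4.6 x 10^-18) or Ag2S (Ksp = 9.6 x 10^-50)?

Ag2S

Precipitation of each salt starts when its ion product equals its Ksp.
For Ag3PO4: 4.6 x 10^-18 = 0.084 × [Ag^+]^3  ⇒  [Ag^+] = 3.8 x 10^-6 M.
For Ag2S: 9.6 x 10^-50 = 0.016 × [Ag^+]^2  ⇒  [Ag^+] = 2.4 x 10^-24 M.
The salt with the lower threshold [Ag^+] precipitates first: Ag2S.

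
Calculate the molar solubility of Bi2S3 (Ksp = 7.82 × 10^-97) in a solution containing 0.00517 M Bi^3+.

s ≈ 1.03 × 10^-31 M

Bi2S3(s) ⇌ 2 Bi^3+(aq) + 3 S^2-(aq)
Ksp = [Bi^3+]^2[S^2-]^3
If s mol/L dissolves here, [Bi^3+] = 0.00517 + 2s ≈ 0.00517, [S^2-] = 3s (since the Bi^3+ already present dominates).
Ksp ≈ (0.00517)^2 × (3s)^3
s = 1.03 x 10^-31 M
Check: 2s = 2.1 × 10^-31 ≪ 0.00517, so the approximation is valid.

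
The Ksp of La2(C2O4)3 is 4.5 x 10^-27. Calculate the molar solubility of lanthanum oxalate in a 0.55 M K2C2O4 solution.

La2(C2O4)3(s) ⇌ 2 La^3+(aq) + 3 C2O4^2-(aq)
Ksp = [La^3+]^2[C2O4^2-]^3
If s mol/L dissolves here, [La^3+] = 2s, [C2O4^2-] = 0.55 + 3s ≈ 0.55 (since C2O4^2- from K2C2O4 dominates).
Ksp ≈ (2s)^2 × (0.55)^3
s = 8.2 × 10^-14 M
Check: 3s = 2.5 × 10^-13 ≪ 0.55, so the approximation is valid.

s = 8.2 × 10^-14 M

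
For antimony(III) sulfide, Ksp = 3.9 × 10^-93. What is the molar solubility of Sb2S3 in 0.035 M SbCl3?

Sb2S3(s) <=> 2 Sb^3+ + 3 S^2-
Ksp = [Sb^3+]^2[S^2-]^3
Let s be the molar solubility in this solution. [Sb^3+] = 0.035 + 2s ≈ 0.035, [S^2-] = 3s (common-ion effect: Sb^3+ is already 0.035 M).
Ksp ≈ (0.035)^2 × (3s)^3
s = 4.9 × 10^-31 M
Check: 2s = 9.8 × 10^-31 ≪ 0.035, so the approximation is valid.

s = 4.9 x 10^-31 M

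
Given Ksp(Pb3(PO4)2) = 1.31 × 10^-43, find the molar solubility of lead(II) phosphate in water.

1.04e-9 M

Pb3(PO4)2(s) <=> 3 Pb^2+(aq) + 2 PO4^3-(aq)
Ksp = [Pb^2+]^3[PO4^3-]^2
For each mole of Pb3(PO4)2 that dissolves: [Pb^2+] = 3s, [PO4^3-] = 2s.
So Ksp = (3s)^3 × (2s)^2 = 108s^5
s = (1.31 × 10^-43 / 108)^(1/5) = 1.04 × 10^-9 M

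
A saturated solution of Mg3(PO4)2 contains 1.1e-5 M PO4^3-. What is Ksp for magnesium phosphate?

Ksp = 5.4 × 10^-25

Mg3(PO4)2(s) ⇌ 3 Mg^2+(aq) + 2 PO4^3-(aq)
Stoichiometry gives [Mg^2+] = (3/2)[PO4^3-] = 1.65 × 10^-5 M.
Ksp = [Mg^2+]^3[PO4^3-]^2
Ksp = (1.65 × 10^-5)^3 × (1.1 x 10^-5)^2 = 5.4 x 10^-25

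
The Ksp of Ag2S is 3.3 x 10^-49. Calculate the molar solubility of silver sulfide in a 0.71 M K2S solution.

Ag2S(s) <=> 2 Ag^+(aq) + S^2-(aq)
Ksp = [Ag^+]^2[S^2-]
Let s = moles of Ag2S that dissolve per litre. [Ag^+] = 2s, [S^2-] = 0.71 + s ≈ 0.71 (since S^2- from K2S dominates).
Ksp ≈ (2s)^2 × 0.71
s = 3.4 × 10^-25 M
Check: s = 3.4 × 10^-25 ≪ 0.71, so the approximation is valid.

s = 3.4 × 10^-25 M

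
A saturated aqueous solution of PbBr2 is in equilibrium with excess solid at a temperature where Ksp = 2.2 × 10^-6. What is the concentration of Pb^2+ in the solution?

PbBr2(s) <=> Pb^2+(aq) + 2 Br^-(aq)
Ksp = [Pb^2+][Br^-]^2
Let s = molar solubility. Then [Pb^2+] = s and [Br^-] = 2s.
Ksp = s(2s)^2 = 4s^3
s = (2.2 × 10^-6 / 4)^(1/3) = 8.19 × 10^-3 M
[Pb^2+] = s = 8.2 x 10^-3 M

8.2 × 10^-3 M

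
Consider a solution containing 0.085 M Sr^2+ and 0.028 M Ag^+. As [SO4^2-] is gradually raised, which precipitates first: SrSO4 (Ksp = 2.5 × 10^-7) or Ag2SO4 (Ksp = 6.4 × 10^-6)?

SrSO4

Each salt begins to precipitate when Q = Ksp, i.e. when [SO4^2-] reaches its threshold.
For SrSO4: 2.5 × 10^-7 = 0.085 × [SO4^2-]  ⇒  [SO4^2-] = 2.9 x 10^-6 M.
For Ag2SO4: 6.4 × 10^-6 = (0.028)^2 × [SO4^2-]  ⇒  [SO4^2-] = 8.2 x 10^-3 M.
The salt with the lower threshold [SO4^2-] precipitates first: SrSO4.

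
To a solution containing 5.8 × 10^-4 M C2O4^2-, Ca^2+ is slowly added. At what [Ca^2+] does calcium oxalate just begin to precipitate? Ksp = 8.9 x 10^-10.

CaC2O4(s) ⇌ Ca^2+ + C2O4^2-
Ksp = [Ca^2+][C2O4^2-]
Precipitation begins when Q = Ksp. With [C2O4^2-] = 5.8 × 10^-4 M:
8.9 x 10^-10 = (5.8 × 10^-4) × [Ca^2+]
[Ca^2+] = (8.9 x 10^-10 / 5.8 × 10^-4) = 1.5 x 10^-6 M

[Ca^2+] = 1.5e-6 M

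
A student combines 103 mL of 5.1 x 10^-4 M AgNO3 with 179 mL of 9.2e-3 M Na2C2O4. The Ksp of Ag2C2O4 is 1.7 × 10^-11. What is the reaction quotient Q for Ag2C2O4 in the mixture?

Total volume = 103 + 179 = 282 mL.
[Ag^+] = 5.1 × 10^-4 × (103/282) = 1.86 x 10^-4 M
[C2O4^2-] = 9.2 x 10^-3 × (179/282) = 5.84 × 10^-3 M
Ag2C2O4(s) <=> 2 Ag^+ + C2O4^2-, so Q = [Ag^+]^2[C2O4^2-]
Q = (1.86 x 10^-4)^2(5.84 x 10^-3) = 2.0 x 10^-10
Q > Ksp, so Ag2C2O4 will precipitate.

2.0 × 10^-10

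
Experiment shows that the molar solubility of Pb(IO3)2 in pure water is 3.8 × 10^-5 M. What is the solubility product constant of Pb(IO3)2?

Ksp = 2.2e-13

Pb(IO3)2(s) ⇌ Pb^2+(aq) + 2 IO3^-(aq)
For each mole of Pb(IO3)2 that dissolves: [Pb^2+] = s, [IO3^-] = 2s.
Ksp = [Pb^2+][IO3^-]^2
Substituting: Ksp = s(2s)^2 = 4s^3
Ksp = 4 × (3.8 × 10^-5)^3 = 2.2 x 10^-13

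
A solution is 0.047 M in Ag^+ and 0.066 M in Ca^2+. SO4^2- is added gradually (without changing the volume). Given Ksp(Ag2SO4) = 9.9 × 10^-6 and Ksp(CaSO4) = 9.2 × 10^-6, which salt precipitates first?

Precipitation of each salt starts when its ion product equals its Ksp.
For Ag2SO4: 9.9 × 10^-6 = (0.047)^2 × [SO4^2-]  ⇒  [SO4^2-] = 4.5 x 10^-3 M.
For CaSO4: 9.2 × 10^-6 = 0.066 × [SO4^2-]  ⇒  [SO4^2-] = 1.4 × 10^-4 M.
The salt with the lower threshold [SO4^2-] precipitates first: CaSO4.

CaSO4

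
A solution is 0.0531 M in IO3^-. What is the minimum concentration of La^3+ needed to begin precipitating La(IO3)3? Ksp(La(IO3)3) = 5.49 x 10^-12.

3.67e-8 M

La(IO3)3(s) ⇌ La^3+(aq) + 3 IO3^-(aq)
Ksp = [La^3+][IO3^-]^3
Precipitation begins when Q = Ksp. With [IO3^-] = 0.0531 M:
5.49 x 10^-12 = (0.0531)^3 × [La^3+]
[La^3+] = (5.49 x 10^-12 / 1.497 × 10^-4) = 3.67 × 10^-8 M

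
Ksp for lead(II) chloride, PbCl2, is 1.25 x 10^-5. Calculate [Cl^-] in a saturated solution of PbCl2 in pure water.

2.92 × 10^-2 M

PbCl2(s) ⇌ Pb^2+ + 2 Cl^-
Ksp = [Pb^2+][Cl^-]^2
For each mole of PbCl2 that dissolves: [Pb^2+] = s, [Cl^-] = 2s.
Substituting: Ksp = s(2s)^2 = 4s^3
s = (1.25 x 10^-5 / 4)^(1/3) = 1.462 × 10^-2 M
[Cl^-] = 2s = 2.92 x 10^-2 M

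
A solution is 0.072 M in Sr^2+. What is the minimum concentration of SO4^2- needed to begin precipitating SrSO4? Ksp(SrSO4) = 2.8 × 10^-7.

[SO4^2-] = 3.9e-6 M

SrSO4(s) ⇌ Sr^2+ + SO4^2-
Ksp = [Sr^2+][SO4^2-]
Precipitation begins when Q = Ksp. With [Sr^2+] = 0.072 M:
2.8 × 10^-7 = (0.072) × [SO4^2-]
[SO4^2-] = (2.8 × 10^-7 / 7.2 × 10^-2) = 3.9 x 10^-6 M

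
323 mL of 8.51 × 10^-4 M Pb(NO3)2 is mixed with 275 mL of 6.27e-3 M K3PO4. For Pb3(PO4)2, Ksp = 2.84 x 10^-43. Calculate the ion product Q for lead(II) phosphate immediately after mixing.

Q ≈ 8.07e-16

Total volume = 323 + 275 = 598 mL.
[Pb^2+] = 8.51 × 10^-4 × (323/598) = 4.597 × 10^-4 M
[PO4^3-] = 6.27 × 10^-3 × (275/598) = 2.883 × 10^-3 M
Pb3(PO4)2(s) ⇌ 3 Pb^2+ + 2 PO4^3-, so Q = [Pb^2+]^3[PO4^3-]^2
Q = (4.597 x 10^-4)^3(2.883 × 10^-3)^2 = 8.07 × 10^-16
Q > Ksp, so Pb3(PO4)2 will precipitate.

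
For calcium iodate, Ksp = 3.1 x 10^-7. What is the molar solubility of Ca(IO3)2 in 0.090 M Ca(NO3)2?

9.3e-4 M

Ca(IO3)2(s) ⇌ Ca^2+(aq) + 2 IO3^-(aq)
Ksp = [Ca^2+][IO3^-]^2
Let s = moles of Ca(IO3)2 that dissolve per litre. [Ca^2+] = 0.090 + s ≈ 0.090, [IO3^-] = 2s (since Ca^2+ from Ca(NO3)2 dominates).
Ksp ≈ 0.090 × (2s)^2
s = 9.3 x 10^-4 M
Check: s = 9.3 × 10^-4 ≪ 0.090, so the approximation is valid.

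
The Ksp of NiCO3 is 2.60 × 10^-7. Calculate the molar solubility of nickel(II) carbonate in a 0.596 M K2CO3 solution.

NiCO3(s) ⇌ Ni^2+(aq) + CO3^2-(aq)
Ksp = [Ni^2+][CO3^2-]
Let s be the molar solubility in this solution. [Ni^2+] = s, [CO3^2-] = 0.596 + s ≈ 0.596 (Ksp is small, so little additional dissolves).
Ksp ≈ s × 0.596
s = 4.36 × 10^-7 M
Check: s = 4.4 × 10^-7 ≪ 0.596, so the approximation is valid.

4.36 × 10^-7 M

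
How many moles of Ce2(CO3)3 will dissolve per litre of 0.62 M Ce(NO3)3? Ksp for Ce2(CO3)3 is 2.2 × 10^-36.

Ce2(CO3)3(s) ⇌ 2 Ce^3+ + 3 CO3^2-
Ksp = [Ce^3+]^2[CO3^2-]^3
If s mol/L dissolves here, [Ce^3+] = 0.62 + 2s ≈ 0.62, [CO3^2-] = 3s (Ksp is small, so little additional dissolves).
Ksp ≈ (0.62)^2 × (3s)^3
s = 6.0 × 10^-13 M
Check: 2s = 1.2 × 10^-12 ≪ 0.62, so the approximation is valid.

6.0 x 10^-13 M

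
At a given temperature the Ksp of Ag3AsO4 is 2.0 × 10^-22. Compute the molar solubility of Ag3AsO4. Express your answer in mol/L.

s = 1.6 x 10^-6 M

Ag3AsO4(s) ⇌ 3 Ag^+ + AsO4^3-
Ksp = [Ag^+]^3[AsO4^3-]
Let s = molar solubility. Then [Ag^+] = 3s and [AsO4^3-] = s.
Ksp = (3s)^3s = 27s^4
s = (2.0 × 10^-22 / 27)^(1/4) = 1.6 x 10^-6 M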